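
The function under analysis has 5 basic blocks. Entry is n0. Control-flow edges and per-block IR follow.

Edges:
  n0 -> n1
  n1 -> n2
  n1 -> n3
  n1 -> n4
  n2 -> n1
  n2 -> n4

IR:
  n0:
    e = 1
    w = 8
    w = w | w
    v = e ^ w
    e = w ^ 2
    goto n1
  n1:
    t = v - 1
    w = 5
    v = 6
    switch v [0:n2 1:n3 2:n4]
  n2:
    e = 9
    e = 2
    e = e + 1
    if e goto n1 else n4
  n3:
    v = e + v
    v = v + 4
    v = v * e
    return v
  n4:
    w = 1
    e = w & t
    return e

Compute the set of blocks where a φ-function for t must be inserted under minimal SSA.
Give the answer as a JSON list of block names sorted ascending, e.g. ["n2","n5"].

Answer: ["n1"]

Analysis:
idom tree: n1←n0 n2←n1 n3←n1 n4←n1
Dom∩ at merges:
  n1: preds {n0,n2}: {n0} ∩ {n0,n1,n2} = {n0}; idom=n0
  n4: preds {n1,n2}: {n0,n1} ∩ {n0,n1,n2} = {n0,n1}; idom=n1

DF walk-up:
  n1←n0: walk · to n0
  n1←n2: walk n2→n1 to n0
  n4←n1: walk · to n1
  n4←n2: walk n2 to n1
  n0: DF=∅
  n1: DF={n1}
  n2: DF={n1,n4}
  n3: DF=∅
  n4: DF=∅

φ for t: defs {n1}
  DF⁺ = {n1}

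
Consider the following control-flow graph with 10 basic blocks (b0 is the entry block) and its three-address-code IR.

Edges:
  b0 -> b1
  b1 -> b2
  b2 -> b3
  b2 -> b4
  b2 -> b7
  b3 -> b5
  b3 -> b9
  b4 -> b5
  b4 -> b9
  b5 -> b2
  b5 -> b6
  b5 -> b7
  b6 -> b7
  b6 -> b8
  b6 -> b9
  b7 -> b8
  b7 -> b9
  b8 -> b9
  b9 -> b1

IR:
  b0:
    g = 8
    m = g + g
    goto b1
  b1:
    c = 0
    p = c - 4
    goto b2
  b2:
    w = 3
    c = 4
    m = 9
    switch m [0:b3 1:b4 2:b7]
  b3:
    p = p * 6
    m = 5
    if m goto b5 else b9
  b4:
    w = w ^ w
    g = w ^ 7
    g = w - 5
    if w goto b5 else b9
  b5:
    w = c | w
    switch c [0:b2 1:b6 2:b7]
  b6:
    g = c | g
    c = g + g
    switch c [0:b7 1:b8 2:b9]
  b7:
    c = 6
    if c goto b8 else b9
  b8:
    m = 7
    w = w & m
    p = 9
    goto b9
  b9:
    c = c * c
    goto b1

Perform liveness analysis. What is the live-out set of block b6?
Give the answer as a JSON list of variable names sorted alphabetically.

Answer: ["c", "g", "w"]

Derivation:
Block summaries:
  b0: def={g,m} ue=∅
  b1: def={c,p} ue=∅
  b2: def={c,m,w} ue=∅
  b3: def={m,p} ue={p}
  b4: def={g,w} ue={w}
  b5: def={w} ue={c,w}
  b6: def={c,g} ue={c,g}
  b7: def={c} ue=∅
  b8: def={m,p,w} ue={w}
  b9: def={c} ue={c}

Live sets:
  b0 li=∅ lo={g}
  b1 li={g} lo={g,p}
  b2 li={g,p} lo={c,g,p,w}
  b3 li={c,g,p,w} lo={c,g,p,w}
  b4 li={c,p,w} lo={c,g,p,w}
  b5 li={c,g,p,w} lo={c,g,p,w}
  b6 li={c,g,w} lo={c,g,w}
  b7 li={g,w} lo={c,g,w}
  b8 li={c,g,w} lo={c,g}
  b9 li={c,g} lo={g}

live-out(b6) = ["c", "g", "w"]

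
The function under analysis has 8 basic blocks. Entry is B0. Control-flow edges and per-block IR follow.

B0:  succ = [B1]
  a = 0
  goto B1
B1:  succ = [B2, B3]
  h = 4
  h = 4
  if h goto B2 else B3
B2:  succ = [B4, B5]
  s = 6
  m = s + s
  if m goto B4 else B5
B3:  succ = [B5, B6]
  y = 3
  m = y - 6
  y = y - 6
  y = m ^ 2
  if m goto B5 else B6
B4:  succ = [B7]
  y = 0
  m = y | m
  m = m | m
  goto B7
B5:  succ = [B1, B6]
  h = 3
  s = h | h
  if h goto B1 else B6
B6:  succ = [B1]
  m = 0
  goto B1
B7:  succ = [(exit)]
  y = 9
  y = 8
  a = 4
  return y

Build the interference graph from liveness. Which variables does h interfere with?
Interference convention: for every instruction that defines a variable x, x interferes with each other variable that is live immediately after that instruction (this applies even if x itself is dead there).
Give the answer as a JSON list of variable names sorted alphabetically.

def/use:
  B0 def {a} use ∅
  B1 def {h} use ∅
  B2 def {m,s} use ∅
  B3 def {m,y} use ∅
  B4 def {m,y} use {m}
  B5 def {h,s} use ∅
  B6 def {m} use ∅
  B7 def {a,y} use ∅

Live sets:
  B0 li=∅ lo=∅
  B1 li=∅ lo=∅
  B2 li=∅ lo={m}
  B3 li=∅ lo=∅
  B4 li={m} lo=∅
  B5 li=∅ lo=∅
  B6 li=∅ lo=∅
  B7 li=∅ lo=∅

Conflict graph:
  a↔{y}
  h↔{s}
  m↔{y}
  s↔{h}
  y↔{a,m}

N(h) = ["s"]

Answer: ["s"]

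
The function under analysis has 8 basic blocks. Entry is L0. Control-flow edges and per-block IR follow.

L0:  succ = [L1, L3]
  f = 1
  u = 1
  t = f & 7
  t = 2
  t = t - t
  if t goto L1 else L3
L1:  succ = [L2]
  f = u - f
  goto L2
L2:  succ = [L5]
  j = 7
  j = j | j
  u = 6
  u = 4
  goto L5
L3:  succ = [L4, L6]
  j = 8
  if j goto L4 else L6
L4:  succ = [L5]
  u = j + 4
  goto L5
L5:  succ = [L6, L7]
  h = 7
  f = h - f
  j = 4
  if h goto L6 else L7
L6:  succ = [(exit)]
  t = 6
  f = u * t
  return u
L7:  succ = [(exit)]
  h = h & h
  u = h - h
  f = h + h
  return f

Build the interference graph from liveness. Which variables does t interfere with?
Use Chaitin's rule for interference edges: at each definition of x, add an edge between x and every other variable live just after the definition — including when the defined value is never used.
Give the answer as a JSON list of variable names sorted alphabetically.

Block summaries:
  L0: def={f,t,u} ue=∅
  L1: def={f} ue={f,u}
  L2: def={j,u} ue=∅
  L3: def={j} ue=∅
  L4: def={u} ue={j}
  L5: def={f,h,j} ue={f}
  L6: def={f,t} ue={u}
  L7: def={f,h,u} ue={h}

Backward fixpoint:
  L0: in=∅ out={f,u}
  L1: in={f,u} out={f}
  L2: in={f} out={f,u}
  L3: in={f,u} out={f,j,u}
  L4: in={f,j} out={f,u}
  L5: in={f,u} out={h,u}
  L6: in={u} out=∅
  L7: in={h} out=∅

Interference:
  f — {h,j,t,u}
  h — {f,j,u}
  j — {f,h,u}
  t — {f,u}
  u — {f,h,j,t}

N(t) = ["f", "u"]

Answer: ["f", "u"]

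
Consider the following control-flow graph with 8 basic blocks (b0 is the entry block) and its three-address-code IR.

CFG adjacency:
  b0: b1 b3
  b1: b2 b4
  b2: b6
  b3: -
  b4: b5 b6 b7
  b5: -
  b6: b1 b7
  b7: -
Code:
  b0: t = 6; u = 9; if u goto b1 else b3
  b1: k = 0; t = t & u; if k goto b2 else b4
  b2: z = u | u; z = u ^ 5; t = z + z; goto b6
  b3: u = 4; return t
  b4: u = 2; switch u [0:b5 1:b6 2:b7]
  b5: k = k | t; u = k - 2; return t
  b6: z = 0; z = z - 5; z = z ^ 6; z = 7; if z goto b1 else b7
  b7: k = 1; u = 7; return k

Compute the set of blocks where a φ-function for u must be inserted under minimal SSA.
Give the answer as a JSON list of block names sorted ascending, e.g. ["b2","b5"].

idom tree: b1←b0 b2←b1 b3←b0 b4←b1 b5←b4 b6←b1 b7←b1
Dom∩ at merges:
  b1: preds {b0,b6}: {b0} ∩ {b0,b1,b6} = {b0}; idom=b0
  b6: preds {b2,b4}: {b0,b1,b2} ∩ {b0,b1,b4} = {b0,b1}; idom=b1
  b7: preds {b4,b6}: {b0,b1,b4} ∩ {b0,b1,b6} = {b0,b1}; idom=b1

DF derivation:
  join b1 pred b0: · stop@b0
  join b1 pred b6: b6→b1 stop@b0
  join b6 pred b2: b2 stop@b1
  join b6 pred b4: b4 stop@b1
  join b7 pred b4: b4 stop@b1
  join b7 pred b6: b6 stop@b1
  b0: DF=∅
  b1: DF={b1}
  b2: DF={b6}
  b3: DF=∅
  b4: DF={b6,b7}
  b5: DF=∅
  b6: DF={b1,b7}
  b7: DF=∅

φ for u: defs {b0,b3,b4,b5,b7}
  DF⁺ = {b1,b6,b7}

Answer: ["b1", "b6", "b7"]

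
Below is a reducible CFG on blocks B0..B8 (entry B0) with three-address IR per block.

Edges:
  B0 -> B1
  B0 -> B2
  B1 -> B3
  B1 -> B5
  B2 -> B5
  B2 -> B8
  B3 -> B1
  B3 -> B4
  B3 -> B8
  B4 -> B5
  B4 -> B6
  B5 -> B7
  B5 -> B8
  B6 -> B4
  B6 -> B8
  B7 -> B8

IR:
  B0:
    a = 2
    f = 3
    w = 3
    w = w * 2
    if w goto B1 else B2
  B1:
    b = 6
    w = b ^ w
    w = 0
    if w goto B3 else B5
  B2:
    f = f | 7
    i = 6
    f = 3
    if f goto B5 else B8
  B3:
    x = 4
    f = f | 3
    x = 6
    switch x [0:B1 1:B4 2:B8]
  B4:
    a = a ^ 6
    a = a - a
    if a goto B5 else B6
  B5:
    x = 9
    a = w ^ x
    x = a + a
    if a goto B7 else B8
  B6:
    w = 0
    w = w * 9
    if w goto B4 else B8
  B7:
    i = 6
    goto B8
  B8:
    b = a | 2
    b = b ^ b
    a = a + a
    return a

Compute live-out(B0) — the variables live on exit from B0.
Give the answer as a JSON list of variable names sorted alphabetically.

Answer: ["a", "f", "w"]

Analysis:
def/use:
  B0: def={a,f,w} ue=∅
  B1: def={b,w} ue={w}
  B2: def={f,i} ue={f}
  B3: def={f,x} ue={f}
  B4: def={a} ue={a}
  B5: def={a,x} ue={w}
  B6: def={w} ue=∅
  B7: def={i} ue=∅
  B8: def={a,b} ue={a}

Backward fixpoint:
  B0 li=∅ lo={a,f,w}
  B1 li={a,f,w} lo={a,f,w}
  B2 li={a,f,w} lo={a,w}
  B3 li={a,f,w} lo={a,f,w}
  B4 li={a,w} lo={a,w}
  B5 li={w} lo={a}
  B6 li={a} lo={a,w}
  B7 li={a} lo={a}
  B8 li={a} lo=∅

live-out(B0) = ["a", "f", "w"]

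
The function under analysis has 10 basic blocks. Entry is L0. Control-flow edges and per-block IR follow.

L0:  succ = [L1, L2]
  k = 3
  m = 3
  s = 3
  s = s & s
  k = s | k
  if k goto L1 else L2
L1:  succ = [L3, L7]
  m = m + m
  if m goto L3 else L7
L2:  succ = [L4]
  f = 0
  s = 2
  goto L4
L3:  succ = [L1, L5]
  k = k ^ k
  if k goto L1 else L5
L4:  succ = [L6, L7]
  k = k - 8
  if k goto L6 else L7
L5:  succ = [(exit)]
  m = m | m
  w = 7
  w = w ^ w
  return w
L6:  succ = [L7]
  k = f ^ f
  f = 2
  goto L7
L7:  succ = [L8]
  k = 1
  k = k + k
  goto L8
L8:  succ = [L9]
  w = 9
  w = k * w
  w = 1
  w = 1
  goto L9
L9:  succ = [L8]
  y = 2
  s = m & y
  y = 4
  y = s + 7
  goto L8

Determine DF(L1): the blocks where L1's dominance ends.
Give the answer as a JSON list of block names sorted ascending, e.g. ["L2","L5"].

idom tree: L1←L0 L2←L0 L3←L1 L4←L2 L5←L3 L6←L4 L7←L0 L8←L7 L9←L8
Dom∩ at merges:
  L1: preds {L0,L3}: {L0} ∩ {L0,L1,L3} = {L0}; idom=L0
  L7: preds {L1,L4,L6}: {L0,L1} ∩ {L0,L2,L4} ∩ {L0,L2,L4,L6} = {L0}; idom=L0
  L8: preds {L7,L9}: {L0,L7} ∩ {L0,L7,L8,L9} = {L0,L7}; idom=L7

DF derivation:
  L1←L0: walk · to L0
  L1←L3: walk L3→L1 to L0
  L7←L1: walk L1 to L0
  L7←L4: walk L4→L2 to L0
  L7←L6: walk L6→L4→L2 to L0
  L8←L7: walk · to L7
  L8←L9: walk L9→L8 to L7
  DF(L0)=∅
  DF(L1)={L1,L7}
  DF(L2)={L7}
  DF(L3)={L1}
  DF(L4)={L7}
  DF(L5)=∅
  DF(L6)={L7}
  DF(L7)=∅
  DF(L8)={L8}
  DF(L9)={L8}

DF(L1) = ["L1", "L7"]

Answer: ["L1", "L7"]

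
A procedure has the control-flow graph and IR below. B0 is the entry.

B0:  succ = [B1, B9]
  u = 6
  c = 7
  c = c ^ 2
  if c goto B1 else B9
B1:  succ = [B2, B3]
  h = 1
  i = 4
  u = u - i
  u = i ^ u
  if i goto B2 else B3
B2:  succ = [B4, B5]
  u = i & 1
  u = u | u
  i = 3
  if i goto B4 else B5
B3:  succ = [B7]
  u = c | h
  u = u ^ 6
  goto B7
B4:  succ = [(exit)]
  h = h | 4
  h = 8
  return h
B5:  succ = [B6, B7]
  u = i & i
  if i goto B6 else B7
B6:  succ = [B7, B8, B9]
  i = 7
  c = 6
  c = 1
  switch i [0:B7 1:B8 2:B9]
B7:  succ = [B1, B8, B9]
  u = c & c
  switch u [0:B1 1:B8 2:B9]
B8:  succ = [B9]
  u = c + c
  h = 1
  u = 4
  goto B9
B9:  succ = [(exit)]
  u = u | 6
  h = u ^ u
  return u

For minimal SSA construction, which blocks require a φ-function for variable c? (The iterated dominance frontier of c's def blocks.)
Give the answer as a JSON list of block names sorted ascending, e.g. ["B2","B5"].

Answer: ["B1", "B7", "B8", "B9"]

Derivation:
idom tree: B1←B0 B2←B1 B3←B1 B4←B2 B5←B2 B6←B5 B7←B1 B8←B1 B9←B0
Dom at joins:
  B1: preds {B0,B7}: {B0} ∩ {B0,B1,B7} = {B0}; idom=B0
  B7: preds {B3,B5,B6}: {B0,B1,B3} ∩ {B0,B1,B2,B5} ∩ {B0,B1,B2,B5,B6} = {B0,B1}; idom=B1
  B8: preds {B6,B7}: {B0,B1,B2,B5,B6} ∩ {B0,B1,B7} = {B0,B1}; idom=B1
  B9: preds {B0,B6,B7,B8}: {B0} ∩ {B0,B1,B2,B5,B6} ∩ {B0,B1,B7} ∩ {B0,B1,B8} = {B0}; idom=B0

DF derivation:
  B1←B0: walk · to B0
  B1←B7: walk B7→B1 to B0
  B7←B3: walk B3 to B1
  B7←B5: walk B5→B2 to B1
  B7←B6: walk B6→B5→B2 to B1
  B8←B6: walk B6→B5→B2 to B1
  B8←B7: walk B7 to B1
  B9←B0: walk · to B0
  B9←B6: walk B6→B5→B2→B1 to B0
  B9←B7: walk B7→B1 to B0
  B9←B8: walk B8→B1 to B0
  B0: DF=∅
  B1: DF={B1,B9}
  B2: DF={B7,B8,B9}
  B3: DF={B7}
  B4: DF=∅
  B5: DF={B7,B8,B9}
  B6: DF={B7,B8,B9}
  B7: DF={B1,B8,B9}
  B8: DF={B9}
  B9: DF=∅

φ for c: defs {B0,B6}
  DF⁺ = {B1,B7,B8,B9}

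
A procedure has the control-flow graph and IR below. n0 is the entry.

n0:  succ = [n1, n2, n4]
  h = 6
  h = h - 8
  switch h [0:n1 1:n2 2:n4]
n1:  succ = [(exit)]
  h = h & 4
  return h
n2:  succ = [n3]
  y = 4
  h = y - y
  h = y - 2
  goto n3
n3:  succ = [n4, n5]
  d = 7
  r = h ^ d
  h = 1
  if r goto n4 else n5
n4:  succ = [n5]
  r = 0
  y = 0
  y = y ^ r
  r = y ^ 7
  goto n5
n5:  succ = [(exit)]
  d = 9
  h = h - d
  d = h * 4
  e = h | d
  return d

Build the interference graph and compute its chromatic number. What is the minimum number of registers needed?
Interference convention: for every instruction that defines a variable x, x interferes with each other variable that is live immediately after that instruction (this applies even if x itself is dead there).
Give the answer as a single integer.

Answer: 3

Working:
Block summaries:
  n0: {h} / ∅
  n1: {h} / {h}
  n2: {h,y} / ∅
  n3: {d,h,r} / {h}
  n4: {r,y} / ∅
  n5: {d,e,h} / {h}

Backward fixpoint:
  live n0: ∅→{h}
  live n1: {h}→∅
  live n2: ∅→{h}
  live n3: {h}→{h}
  live n4: {h}→{h}
  live n5: {h}→∅

Interference:
  d↔{e,h}
  e↔{d}
  h↔{d,r,y}
  r↔{h,y}
  y↔{h,r}

Chromatic number:
  lower bound: {h,r,y} mutually conflict ⇒ χ ≥ 3
  3-colouring: c0={e,h}  c1={d,r}  c2={y}
  χ = 3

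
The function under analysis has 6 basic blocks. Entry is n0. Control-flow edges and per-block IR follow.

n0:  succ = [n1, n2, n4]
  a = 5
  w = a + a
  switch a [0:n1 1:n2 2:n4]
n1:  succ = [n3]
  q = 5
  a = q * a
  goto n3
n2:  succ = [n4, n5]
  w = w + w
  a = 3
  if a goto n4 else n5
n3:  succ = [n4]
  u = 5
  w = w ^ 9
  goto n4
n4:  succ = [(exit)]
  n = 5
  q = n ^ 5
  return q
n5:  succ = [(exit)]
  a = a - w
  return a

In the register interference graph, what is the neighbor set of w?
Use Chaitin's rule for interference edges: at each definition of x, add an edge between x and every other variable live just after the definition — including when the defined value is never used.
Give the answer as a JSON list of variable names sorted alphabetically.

Block summaries:
  n0 def {a,w} use ∅
  n1 def {a,q} use {a}
  n2 def {a,w} use {w}
  n3 def {u,w} use {w}
  n4 def {n,q} use ∅
  n5 def {a} use {a,w}

Live sets:
  n0: in=∅ out={a,w}
  n1: in={a,w} out={w}
  n2: in={w} out={a,w}
  n3: in={w} out=∅
  n4: in=∅ out=∅
  n5: in={a,w} out=∅

Interfere edges:
  a — {q,w}
  n — ∅
  q — {a,w}
  u — {w}
  w — {a,q,u}

N(w) = ["a", "q", "u"]

Answer: ["a", "q", "u"]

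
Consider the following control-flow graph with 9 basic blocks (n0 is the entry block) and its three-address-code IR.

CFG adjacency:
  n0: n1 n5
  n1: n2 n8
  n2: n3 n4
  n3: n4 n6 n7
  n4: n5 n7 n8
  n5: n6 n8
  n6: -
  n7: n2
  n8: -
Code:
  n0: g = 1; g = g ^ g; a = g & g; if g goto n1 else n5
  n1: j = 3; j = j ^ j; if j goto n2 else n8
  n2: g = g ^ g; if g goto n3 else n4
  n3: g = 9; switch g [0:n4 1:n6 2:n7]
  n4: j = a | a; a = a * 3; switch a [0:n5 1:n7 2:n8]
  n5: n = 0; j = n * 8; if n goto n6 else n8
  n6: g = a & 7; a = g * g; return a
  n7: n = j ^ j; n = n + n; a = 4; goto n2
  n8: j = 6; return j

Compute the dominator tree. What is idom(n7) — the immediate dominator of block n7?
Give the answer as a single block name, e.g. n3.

Answer: n2

Derivation:
idom tree: n1←n0 n2←n1 n3←n2 n4←n2 n5←n0 n6←n0 n7←n2 n8←n0
Join-block Dom:
  n2: preds {n1,n7}: {n0,n1} ∩ {n0,n1,n2,n7} = {n0,n1}; idom=n1
  n4: preds {n2,n3}: {n0,n1,n2} ∩ {n0,n1,n2,n3} = {n0,n1,n2}; idom=n2
  n5: preds {n0,n4}: {n0} ∩ {n0,n1,n2,n4} = {n0}; idom=n0
  n6: preds {n3,n5}: {n0,n1,n2,n3} ∩ {n0,n5} = {n0}; idom=n0
  n7: preds {n3,n4}: {n0,n1,n2,n3} ∩ {n0,n1,n2,n4} = {n0,n1,n2}; idom=n2
  n8: preds {n1,n4,n5}: {n0,n1} ∩ {n0,n1,n2,n4} ∩ {n0,n5} = {n0}; idom=n0

idom(n7) = n2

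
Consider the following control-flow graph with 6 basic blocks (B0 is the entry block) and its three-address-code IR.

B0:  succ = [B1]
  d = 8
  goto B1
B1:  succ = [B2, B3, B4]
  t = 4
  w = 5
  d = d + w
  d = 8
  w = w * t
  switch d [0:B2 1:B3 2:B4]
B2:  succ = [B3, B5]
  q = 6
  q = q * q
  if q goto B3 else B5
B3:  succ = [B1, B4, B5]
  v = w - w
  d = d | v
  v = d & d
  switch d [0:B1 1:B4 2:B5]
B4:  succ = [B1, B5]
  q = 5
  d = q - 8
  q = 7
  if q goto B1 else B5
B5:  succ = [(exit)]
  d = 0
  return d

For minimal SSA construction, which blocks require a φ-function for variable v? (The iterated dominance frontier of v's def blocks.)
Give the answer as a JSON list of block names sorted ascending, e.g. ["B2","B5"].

idom tree: B1←B0 B2←B1 B3←B1 B4←B1 B5←B1
Dom at joins:
  B1: preds {B0,B3,B4}: {B0} ∩ {B0,B1,B3} ∩ {B0,B1,B4} = {B0}; idom=B0
  B3: preds {B1,B2}: {B0,B1} ∩ {B0,B1,B2} = {B0,B1}; idom=B1
  B4: preds {B1,B3}: {B0,B1} ∩ {B0,B1,B3} = {B0,B1}; idom=B1
  B5: preds {B2,B3,B4}: {B0,B1,B2} ∩ {B0,B1,B3} ∩ {B0,B1,B4} = {B0,B1}; idom=B1

DF derivation:
  B1←B0: walk · to B0
  B1←B3: walk B3→B1 to B0
  B1←B4: walk B4→B1 to B0
  B3←B1: walk · to B1
  B3←B2: walk B2 to B1
  B4←B1: walk · to B1
  B4←B3: walk B3 to B1
  B5←B2: walk B2 to B1
  B5←B3: walk B3 to B1
  B5←B4: walk B4 to B1
  B0: DF=∅
  B1: DF={B1}
  B2: DF={B3,B5}
  B3: DF={B1,B4,B5}
  B4: DF={B1,B5}
  B5: DF=∅

φ for v: defs {B3}
  DF⁺ = {B1,B4,B5}

Answer: ["B1", "B4", "B5"]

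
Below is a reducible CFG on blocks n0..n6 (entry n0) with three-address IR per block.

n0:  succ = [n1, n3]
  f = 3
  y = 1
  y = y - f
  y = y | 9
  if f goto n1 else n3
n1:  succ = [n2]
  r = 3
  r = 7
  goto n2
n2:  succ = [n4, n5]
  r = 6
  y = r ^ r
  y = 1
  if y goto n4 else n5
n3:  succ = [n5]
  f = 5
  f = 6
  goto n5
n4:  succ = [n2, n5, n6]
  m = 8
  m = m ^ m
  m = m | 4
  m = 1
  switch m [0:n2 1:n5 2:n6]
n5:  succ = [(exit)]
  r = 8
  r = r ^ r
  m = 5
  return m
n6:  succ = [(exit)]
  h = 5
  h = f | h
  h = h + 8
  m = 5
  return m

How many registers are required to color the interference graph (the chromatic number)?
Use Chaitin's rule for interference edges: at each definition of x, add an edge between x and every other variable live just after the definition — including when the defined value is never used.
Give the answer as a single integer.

Answer: 2

Working:
def/use:
  n0: def={f,y} ue=∅
  n1: def={r} ue=∅
  n2: def={r,y} ue=∅
  n3: def={f} ue=∅
  n4: def={m} ue=∅
  n5: def={m,r} ue=∅
  n6: def={h,m} ue={f}

Backward fixpoint:
  live n0: ∅→{f}
  live n1: {f}→{f}
  live n2: {f}→{f}
  live n3: ∅→∅
  live n4: {f}→{f}
  live n5: ∅→∅
  live n6: {f}→∅

Interfere edges:
  f: {h,m,r,y}
  h: {f}
  m: {f}
  r: {f}
  y: {f}

Chromatic number:
  lower bound: {f,h} mutually conflict ⇒ χ ≥ 2
  2-colouring: r0={f}  r1={h,m,r,y}
  χ = 2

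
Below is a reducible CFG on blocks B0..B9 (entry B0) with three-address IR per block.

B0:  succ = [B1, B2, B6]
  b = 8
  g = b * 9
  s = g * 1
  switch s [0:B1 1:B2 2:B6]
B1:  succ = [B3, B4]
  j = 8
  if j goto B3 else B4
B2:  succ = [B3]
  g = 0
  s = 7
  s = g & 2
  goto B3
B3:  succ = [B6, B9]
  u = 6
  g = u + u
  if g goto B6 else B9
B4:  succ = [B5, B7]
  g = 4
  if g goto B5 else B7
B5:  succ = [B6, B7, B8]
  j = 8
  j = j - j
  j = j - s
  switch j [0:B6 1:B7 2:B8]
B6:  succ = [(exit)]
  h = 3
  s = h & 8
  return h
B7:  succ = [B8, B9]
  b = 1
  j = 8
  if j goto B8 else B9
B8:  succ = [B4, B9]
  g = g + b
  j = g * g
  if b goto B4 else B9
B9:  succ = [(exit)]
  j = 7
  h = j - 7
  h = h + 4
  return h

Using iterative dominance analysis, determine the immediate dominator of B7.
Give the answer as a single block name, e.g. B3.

idom tree: B1←B0 B2←B0 B3←B0 B4←B1 B5←B4 B6←B0 B7←B4 B8←B4 B9←B0
Dom∩ at merges:
  B3: preds {B1,B2}: {B0,B1} ∩ {B0,B2} = {B0}; idom=B0
  B4: preds {B1,B8}: {B0,B1} ∩ {B0,B1,B4,B8} = {B0,B1}; idom=B1
  B6: preds {B0,B3,B5}: {B0} ∩ {B0,B3} ∩ {B0,B1,B4,B5} = {B0}; idom=B0
  B7: preds {B4,B5}: {B0,B1,B4} ∩ {B0,B1,B4,B5} = {B0,B1,B4}; idom=B4
  B8: preds {B5,B7}: {B0,B1,B4,B5} ∩ {B0,B1,B4,B7} = {B0,B1,B4}; idom=B4
  B9: preds {B3,B7,B8}: {B0,B3} ∩ {B0,B1,B4,B7} ∩ {B0,B1,B4,B8} = {B0}; idom=B0

idom(B7) = B4

Answer: B4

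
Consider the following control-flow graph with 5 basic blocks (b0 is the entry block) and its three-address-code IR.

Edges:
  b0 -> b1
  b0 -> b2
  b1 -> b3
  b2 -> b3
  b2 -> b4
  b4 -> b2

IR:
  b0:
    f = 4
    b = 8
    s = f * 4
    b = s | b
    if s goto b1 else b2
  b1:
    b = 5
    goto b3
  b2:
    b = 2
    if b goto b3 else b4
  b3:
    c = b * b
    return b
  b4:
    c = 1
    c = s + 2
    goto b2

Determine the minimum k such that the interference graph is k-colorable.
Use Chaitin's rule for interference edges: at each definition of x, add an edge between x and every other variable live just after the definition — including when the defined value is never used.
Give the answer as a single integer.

Answer: 3

Analysis:
Block summaries:
  b0: {b,f,s} / ∅
  b1: {b} / ∅
  b2: {b} / ∅
  b3: {c} / {b}
  b4: {c} / {s}

Liveness:
  b0 li=∅ lo={s}
  b1 li=∅ lo={b}
  b2 li={s} lo={b,s}
  b3 li={b} lo=∅
  b4 li={s} lo={s}

Interference:
  b↔{c,f,s}
  c↔{b,s}
  f↔{b}
  s↔{b,c}

Colouring:
  {b,c,s} pairwise interfere (3-clique) ⇒ χ ≥ 3
  assign b→r0 c→r1 f→r1 s→r2 — no edge inside a register ⇒ χ ≤ 3
  χ = 3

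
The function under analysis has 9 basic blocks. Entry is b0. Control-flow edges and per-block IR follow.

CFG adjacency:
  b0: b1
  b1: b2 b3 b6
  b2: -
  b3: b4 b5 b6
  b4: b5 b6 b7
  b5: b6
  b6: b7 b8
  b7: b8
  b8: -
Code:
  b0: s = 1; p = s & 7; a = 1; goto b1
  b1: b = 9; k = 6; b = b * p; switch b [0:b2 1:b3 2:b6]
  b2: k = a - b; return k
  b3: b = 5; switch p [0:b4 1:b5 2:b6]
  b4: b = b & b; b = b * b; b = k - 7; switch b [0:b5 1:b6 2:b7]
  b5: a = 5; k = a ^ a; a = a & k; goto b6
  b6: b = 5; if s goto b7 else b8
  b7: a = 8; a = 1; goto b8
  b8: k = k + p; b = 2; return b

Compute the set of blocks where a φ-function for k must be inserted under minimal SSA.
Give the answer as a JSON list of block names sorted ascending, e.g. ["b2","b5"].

Answer: ["b6", "b7", "b8"]

Derivation:
idom tree: b1←b0 b2←b1 b3←b1 b4←b3 b5←b3 b6←b1 b7←b1 b8←b1
Dom∩ at merges:
  b5: preds {b3,b4}: {b0,b1,b3} ∩ {b0,b1,b3,b4} = {b0,b1,b3}; idom=b3
  b6: preds {b1,b3,b4,b5}: {b0,b1} ∩ {b0,b1,b3} ∩ {b0,b1,b3,b4} ∩ {b0,b1,b3,b5} = {b0,b1}; idom=b1
  b7: preds {b4,b6}: {b0,b1,b3,b4} ∩ {b0,b1,b6} = {b0,b1}; idom=b1
  b8: preds {b6,b7}: {b0,b1,b6} ∩ {b0,b1,b7} = {b0,b1}; idom=b1

Frontier:
  join b5 pred b3: · stop@b3
  join b5 pred b4: b4 stop@b3
  join b6 pred b1: · stop@b1
  join b6 pred b3: b3 stop@b1
  join b6 pred b4: b4→b3 stop@b1
  join b6 pred b5: b5→b3 stop@b1
  join b7 pred b4: b4→b3 stop@b1
  join b7 pred b6: b6 stop@b1
  join b8 pred b6: b6 stop@b1
  join b8 pred b7: b7 stop@b1
  b0: DF=∅
  b1: DF=∅
  b2: DF=∅
  b3: DF={b6,b7}
  b4: DF={b5,b6,b7}
  b5: DF={b6}
  b6: DF={b7,b8}
  b7: DF={b8}
  b8: DF=∅

φ for k: defs {b1,b2,b5,b8}
  DF⁺ = {b6,b7,b8}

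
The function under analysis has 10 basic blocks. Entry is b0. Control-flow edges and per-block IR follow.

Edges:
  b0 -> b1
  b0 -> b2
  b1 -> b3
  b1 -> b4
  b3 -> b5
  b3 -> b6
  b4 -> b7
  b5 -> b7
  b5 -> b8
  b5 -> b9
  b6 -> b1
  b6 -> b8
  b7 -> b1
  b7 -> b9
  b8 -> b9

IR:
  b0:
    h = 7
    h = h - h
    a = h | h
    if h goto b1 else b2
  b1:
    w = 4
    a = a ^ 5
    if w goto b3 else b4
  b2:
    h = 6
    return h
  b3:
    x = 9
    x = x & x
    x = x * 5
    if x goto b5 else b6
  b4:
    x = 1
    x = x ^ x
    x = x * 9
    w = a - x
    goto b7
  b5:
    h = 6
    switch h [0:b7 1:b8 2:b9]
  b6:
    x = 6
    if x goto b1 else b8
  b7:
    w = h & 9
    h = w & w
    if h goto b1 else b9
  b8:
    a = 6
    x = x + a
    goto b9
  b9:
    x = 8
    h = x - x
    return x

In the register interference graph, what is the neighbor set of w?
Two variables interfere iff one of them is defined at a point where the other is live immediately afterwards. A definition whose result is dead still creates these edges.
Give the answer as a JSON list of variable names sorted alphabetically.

Answer: ["a", "h"]

Derivation:
Block summaries:
  b0 def {a,h} use ∅
  b1 def {a,w} use {a}
  b2 def {h} use ∅
  b3 def {x} use ∅
  b4 def {w,x} use {a}
  b5 def {h} use ∅
  b6 def {x} use ∅
  b7 def {h,w} use {h}
  b8 def {a,x} use {x}
  b9 def {h,x} use ∅

Live sets:
  live b0: ∅→{a,h}
  live b1: {a,h}→{a,h}
  live b2: ∅→∅
  live b3: {a,h}→{a,h,x}
  live b4: {a,h}→{a,h}
  live b5: {a,x}→{a,h,x}
  live b6: {a,h}→{a,h,x}
  live b7: {a,h}→{a,h}
  live b8: {x}→∅
  live b9: ∅→∅

Conflict graph:
  a↔{h,w,x}
  h↔{a,w,x}
  w↔{a,h}
  x↔{a,h}

N(w) = ["a", "h"]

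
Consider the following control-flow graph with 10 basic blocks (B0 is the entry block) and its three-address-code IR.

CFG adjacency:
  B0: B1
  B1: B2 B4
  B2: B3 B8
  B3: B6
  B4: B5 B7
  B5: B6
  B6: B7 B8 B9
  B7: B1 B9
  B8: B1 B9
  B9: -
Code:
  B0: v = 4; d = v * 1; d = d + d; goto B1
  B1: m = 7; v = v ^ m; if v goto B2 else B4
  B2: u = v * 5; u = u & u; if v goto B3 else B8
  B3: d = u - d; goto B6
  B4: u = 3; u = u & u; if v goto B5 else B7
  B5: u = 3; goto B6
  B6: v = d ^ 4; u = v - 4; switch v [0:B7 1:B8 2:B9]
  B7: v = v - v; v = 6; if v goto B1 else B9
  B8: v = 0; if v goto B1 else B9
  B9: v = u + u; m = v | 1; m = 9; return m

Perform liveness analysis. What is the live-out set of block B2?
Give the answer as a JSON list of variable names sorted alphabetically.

Answer: ["d", "u"]

Analysis:
Per-block:
  B0: def={d,v} ue=∅
  B1: def={m,v} ue={v}
  B2: def={u} ue={v}
  B3: def={d} ue={d,u}
  B4: def={u} ue={v}
  B5: def={u} ue=∅
  B6: def={u,v} ue={d}
  B7: def={v} ue={v}
  B8: def={v} ue=∅
  B9: def={m,v} ue={u}

Liveness:
  B0: in=∅ out={d,v}
  B1: in={d,v} out={d,v}
  B2: in={d,v} out={d,u}
  B3: in={d,u} out={d}
  B4: in={d,v} out={d,u,v}
  B5: in={d} out={d}
  B6: in={d} out={d,u,v}
  B7: in={d,u,v} out={d,u,v}
  B8: in={d,u} out={d,u,v}
  B9: in={u} out=∅

live-out(B2) = ["d", "u"]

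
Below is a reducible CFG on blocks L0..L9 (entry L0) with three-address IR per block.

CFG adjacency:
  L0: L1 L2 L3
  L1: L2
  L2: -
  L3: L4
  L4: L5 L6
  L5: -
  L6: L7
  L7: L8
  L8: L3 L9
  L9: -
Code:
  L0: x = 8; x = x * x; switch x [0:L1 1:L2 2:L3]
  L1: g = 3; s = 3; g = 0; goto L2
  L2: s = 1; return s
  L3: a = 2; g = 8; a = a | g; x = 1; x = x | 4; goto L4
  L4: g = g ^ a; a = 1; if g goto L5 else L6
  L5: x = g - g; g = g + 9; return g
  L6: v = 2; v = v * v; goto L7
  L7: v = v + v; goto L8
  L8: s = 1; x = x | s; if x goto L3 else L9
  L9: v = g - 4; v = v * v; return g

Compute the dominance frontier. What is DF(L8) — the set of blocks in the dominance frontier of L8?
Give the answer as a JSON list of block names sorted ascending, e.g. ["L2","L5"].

idom tree: L1←L0 L2←L0 L3←L0 L4←L3 L5←L4 L6←L4 L7←L6 L8←L7 L9←L8
Dom∩ at merges:
  L2: preds {L0,L1}: {L0} ∩ {L0,L1} = {L0}; idom=L0
  L3: preds {L0,L8}: {L0} ∩ {L0,L3,L4,L6,L7,L8} = {L0}; idom=L0

DF derivation:
  L2←L0: walk · to L0
  L2←L1: walk L1 to L0
  L3←L0: walk · to L0
  L3←L8: walk L8→L7→L6→L4→L3 to L0
  L0 → ∅
  L1 → {L2}
  L2 → ∅
  L3 → {L3}
  L4 → {L3}
  L5 → ∅
  L6 → {L3}
  L7 → {L3}
  L8 → {L3}
  L9 → ∅

DF(L8) = ["L3"]

Answer: ["L3"]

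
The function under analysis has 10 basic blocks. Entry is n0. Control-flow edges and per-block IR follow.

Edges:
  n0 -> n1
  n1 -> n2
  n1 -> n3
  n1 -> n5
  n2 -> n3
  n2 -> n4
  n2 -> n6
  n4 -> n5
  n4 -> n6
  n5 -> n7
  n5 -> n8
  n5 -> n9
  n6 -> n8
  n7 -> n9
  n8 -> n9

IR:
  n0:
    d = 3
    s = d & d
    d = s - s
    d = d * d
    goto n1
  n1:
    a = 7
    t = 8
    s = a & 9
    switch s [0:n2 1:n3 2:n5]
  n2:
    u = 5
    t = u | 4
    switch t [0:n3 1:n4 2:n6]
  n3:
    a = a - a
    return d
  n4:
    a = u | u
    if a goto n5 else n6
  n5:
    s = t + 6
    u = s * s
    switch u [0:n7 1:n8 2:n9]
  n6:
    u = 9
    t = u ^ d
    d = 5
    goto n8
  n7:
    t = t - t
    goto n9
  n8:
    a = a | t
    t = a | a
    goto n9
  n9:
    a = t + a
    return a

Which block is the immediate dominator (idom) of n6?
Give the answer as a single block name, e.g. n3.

Answer: n2

Derivation:
idom tree: n1←n0 n2←n1 n3←n1 n4←n2 n5←n1 n6←n2 n7←n5 n8←n1 n9←n1
Dom at joins:
  n3: preds {n1,n2}: {n0,n1} ∩ {n0,n1,n2} = {n0,n1}; idom=n1
  n5: preds {n1,n4}: {n0,n1} ∩ {n0,n1,n2,n4} = {n0,n1}; idom=n1
  n6: preds {n2,n4}: {n0,n1,n2} ∩ {n0,n1,n2,n4} = {n0,n1,n2}; idom=n2
  n8: preds {n5,n6}: {n0,n1,n5} ∩ {n0,n1,n2,n6} = {n0,n1}; idom=n1
  n9: preds {n5,n7,n8}: {n0,n1,n5} ∩ {n0,n1,n5,n7} ∩ {n0,n1,n8} = {n0,n1}; idom=n1

idom(n6) = n2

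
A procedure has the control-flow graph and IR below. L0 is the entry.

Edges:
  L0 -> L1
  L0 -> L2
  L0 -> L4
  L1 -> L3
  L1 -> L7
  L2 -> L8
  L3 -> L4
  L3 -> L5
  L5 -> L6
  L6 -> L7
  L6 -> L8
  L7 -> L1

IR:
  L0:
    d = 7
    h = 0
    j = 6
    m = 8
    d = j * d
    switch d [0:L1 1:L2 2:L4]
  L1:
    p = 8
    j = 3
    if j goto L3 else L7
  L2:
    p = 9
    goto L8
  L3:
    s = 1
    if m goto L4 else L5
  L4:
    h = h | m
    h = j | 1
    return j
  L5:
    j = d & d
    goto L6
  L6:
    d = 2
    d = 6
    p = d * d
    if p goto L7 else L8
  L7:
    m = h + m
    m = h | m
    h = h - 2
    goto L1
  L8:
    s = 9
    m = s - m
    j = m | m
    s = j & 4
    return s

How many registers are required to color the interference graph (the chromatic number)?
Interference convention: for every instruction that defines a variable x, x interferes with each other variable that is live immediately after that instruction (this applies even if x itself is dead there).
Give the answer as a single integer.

Answer: 5

Analysis:
Per-block:
  L0: {d,h,j,m} / ∅
  L1: {j,p} / ∅
  L2: {p} / ∅
  L3: {s} / {m}
  L4: {h} / {h,j,m}
  L5: {j} / {d}
  L6: {d,p} / ∅
  L7: {h,m} / {h,m}
  L8: {j,m,s} / {m}

Live sets:
  L0 li=∅ lo={d,h,j,m}
  L1 li={d,h,m} lo={d,h,j,m}
  L2 li={m} lo={m}
  L3 li={d,h,j,m} lo={d,h,j,m}
  L4 li={h,j,m} lo=∅
  L5 li={d,h,m} lo={h,m}
  L6 li={h,m} lo={d,h,m}
  L7 li={d,h,m} lo={d,h,m}
  L8 li={m} lo=∅

Conflict graph:
  d: {h,j,m,p,s}
  h: {d,j,m,p,s}
  j: {d,h,m,s}
  m: {d,h,j,p,s}
  p: {d,h,m}
  s: {d,h,j,m}

Colouring:
  lower bound: {d,h,j,m,s} mutually conflict ⇒ χ ≥ 5
  5-colouring: r0={d}  r1={h}  r2={m}  r3={j,p}  r4={s}
  χ = 5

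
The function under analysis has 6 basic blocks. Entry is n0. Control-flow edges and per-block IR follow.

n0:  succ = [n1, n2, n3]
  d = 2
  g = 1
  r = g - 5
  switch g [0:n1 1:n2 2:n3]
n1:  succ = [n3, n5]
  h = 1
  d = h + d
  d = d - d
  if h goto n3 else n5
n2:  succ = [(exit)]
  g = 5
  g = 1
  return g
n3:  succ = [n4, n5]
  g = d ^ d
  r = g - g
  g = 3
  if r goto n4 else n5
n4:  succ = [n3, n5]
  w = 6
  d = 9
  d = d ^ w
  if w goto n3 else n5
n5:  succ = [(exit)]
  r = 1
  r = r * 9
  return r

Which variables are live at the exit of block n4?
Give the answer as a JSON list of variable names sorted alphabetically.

Answer: ["d"]

Working:
def/use:
  n0 def {d,g,r} use ∅
  n1 def {d,h} use {d}
  n2 def {g} use ∅
  n3 def {g,r} use {d}
  n4 def {d,w} use ∅
  n5 def {r} use ∅

Backward fixpoint:
  n0 li=∅ lo={d}
  n1 li={d} lo={d}
  n2 li=∅ lo=∅
  n3 li={d} lo=∅
  n4 li=∅ lo={d}
  n5 li=∅ lo=∅

live-out(n4) = ["d"]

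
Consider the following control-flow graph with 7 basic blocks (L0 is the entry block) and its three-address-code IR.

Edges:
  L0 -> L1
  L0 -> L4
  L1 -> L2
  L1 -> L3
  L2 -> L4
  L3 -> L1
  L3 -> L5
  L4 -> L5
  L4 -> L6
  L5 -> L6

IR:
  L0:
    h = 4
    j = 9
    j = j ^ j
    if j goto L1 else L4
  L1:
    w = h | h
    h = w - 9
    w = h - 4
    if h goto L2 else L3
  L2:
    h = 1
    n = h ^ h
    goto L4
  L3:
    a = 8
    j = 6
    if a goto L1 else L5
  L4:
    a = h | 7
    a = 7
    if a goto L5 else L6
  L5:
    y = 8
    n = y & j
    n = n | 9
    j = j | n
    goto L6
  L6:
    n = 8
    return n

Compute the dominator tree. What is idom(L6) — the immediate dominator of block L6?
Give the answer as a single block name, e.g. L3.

Answer: L0

Derivation:
idom tree: L1←L0 L2←L1 L3←L1 L4←L0 L5←L0 L6←L0
Dom∩ at merges:
  L1: preds {L0,L3}: {L0} ∩ {L0,L1,L3} = {L0}; idom=L0
  L4: preds {L0,L2}: {L0} ∩ {L0,L1,L2} = {L0}; idom=L0
  L5: preds {L3,L4}: {L0,L1,L3} ∩ {L0,L4} = {L0}; idom=L0
  L6: preds {L4,L5}: {L0,L4} ∩ {L0,L5} = {L0}; idom=L0

idom(L6) = L0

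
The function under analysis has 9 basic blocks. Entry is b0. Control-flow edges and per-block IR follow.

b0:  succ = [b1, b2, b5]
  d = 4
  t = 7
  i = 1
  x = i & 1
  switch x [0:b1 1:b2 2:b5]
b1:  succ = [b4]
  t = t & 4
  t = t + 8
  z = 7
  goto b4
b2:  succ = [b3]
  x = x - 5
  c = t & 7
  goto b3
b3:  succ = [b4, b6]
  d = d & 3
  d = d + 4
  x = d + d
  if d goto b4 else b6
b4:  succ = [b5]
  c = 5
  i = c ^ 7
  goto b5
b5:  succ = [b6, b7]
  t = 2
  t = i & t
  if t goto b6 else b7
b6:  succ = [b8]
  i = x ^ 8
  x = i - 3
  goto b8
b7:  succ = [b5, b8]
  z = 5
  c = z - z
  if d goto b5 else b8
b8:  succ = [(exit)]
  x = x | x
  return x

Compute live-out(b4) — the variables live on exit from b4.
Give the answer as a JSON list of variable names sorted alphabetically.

Answer: ["d", "i", "x"]

Working:
Per-block:
  b0: {d,i,t,x} / ∅
  b1: {t,z} / {t}
  b2: {c,x} / {t,x}
  b3: {d,x} / {d}
  b4: {c,i} / ∅
  b5: {t} / {i}
  b6: {i,x} / {x}
  b7: {c,z} / {d}
  b8: {x} / {x}

Backward fixpoint:
  b0 li=∅ lo={d,i,t,x}
  b1 li={d,t,x} lo={d,x}
  b2 li={d,t,x} lo={d}
  b3 li={d} lo={d,x}
  b4 li={d,x} lo={d,i,x}
  b5 li={d,i,x} lo={d,i,x}
  b6 li={x} lo={x}
  b7 li={d,i,x} lo={d,i,x}
  b8 li={x} lo=∅

live-out(b4) = ["d", "i", "x"]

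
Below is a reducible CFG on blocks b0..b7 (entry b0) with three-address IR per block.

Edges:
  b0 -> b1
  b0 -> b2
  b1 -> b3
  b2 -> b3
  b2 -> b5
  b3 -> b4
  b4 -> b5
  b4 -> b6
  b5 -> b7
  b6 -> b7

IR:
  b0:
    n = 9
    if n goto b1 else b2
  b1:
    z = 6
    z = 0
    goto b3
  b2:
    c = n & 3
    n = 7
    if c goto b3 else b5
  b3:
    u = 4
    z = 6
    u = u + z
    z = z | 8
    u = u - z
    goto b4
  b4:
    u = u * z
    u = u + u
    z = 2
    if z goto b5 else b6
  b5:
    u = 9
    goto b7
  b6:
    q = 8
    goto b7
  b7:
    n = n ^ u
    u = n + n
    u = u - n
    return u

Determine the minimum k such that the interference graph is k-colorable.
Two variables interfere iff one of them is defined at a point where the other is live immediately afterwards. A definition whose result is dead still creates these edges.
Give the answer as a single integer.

def/use:
  b0: {n} / ∅
  b1: {z} / ∅
  b2: {c,n} / {n}
  b3: {u,z} / ∅
  b4: {u,z} / {u,z}
  b5: {u} / ∅
  b6: {q} / ∅
  b7: {n,u} / {n,u}

Liveness:
  b0 li=∅ lo={n}
  b1 li={n} lo={n}
  b2 li={n} lo={n}
  b3 li={n} lo={n,u,z}
  b4 li={n,u,z} lo={n,u}
  b5 li={n} lo={n,u}
  b6 li={n,u} lo={n,u}
  b7 li={n,u} lo=∅

Conflict graph:
  c: {n}
  n: {c,q,u,z}
  q: {n,u}
  u: {n,q,z}
  z: {n,u}

Chromatic number:
  clique {n,q,u} ⇒ need ≥ 3
  3-colouring: R0={n}  R1={c,u}  R2={q,z}
  χ = 3

Answer: 3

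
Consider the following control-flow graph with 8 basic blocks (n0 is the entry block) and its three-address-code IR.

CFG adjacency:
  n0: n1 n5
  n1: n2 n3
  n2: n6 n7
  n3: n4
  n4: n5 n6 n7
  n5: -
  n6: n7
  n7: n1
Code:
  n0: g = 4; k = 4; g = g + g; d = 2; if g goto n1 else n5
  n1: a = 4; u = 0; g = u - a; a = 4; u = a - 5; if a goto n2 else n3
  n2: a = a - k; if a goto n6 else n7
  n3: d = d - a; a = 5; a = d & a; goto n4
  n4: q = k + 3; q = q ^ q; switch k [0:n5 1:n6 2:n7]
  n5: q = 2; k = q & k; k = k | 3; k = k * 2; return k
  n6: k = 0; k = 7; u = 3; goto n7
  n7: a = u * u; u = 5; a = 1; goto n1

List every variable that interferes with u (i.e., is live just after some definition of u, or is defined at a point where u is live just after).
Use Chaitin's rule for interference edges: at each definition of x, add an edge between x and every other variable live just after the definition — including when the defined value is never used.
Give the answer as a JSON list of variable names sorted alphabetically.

Block summaries:
  n0: {d,g,k} / ∅
  n1: {a,g,u} / ∅
  n2: {a} / {a,k}
  n3: {a,d} / {a,d}
  n4: {q} / {k}
  n5: {k,q} / {k}
  n6: {k,u} / ∅
  n7: {a,u} / {u}

Live sets:
  live n0: ∅→{d,k}
  live n1: {d,k}→{a,d,k,u}
  live n2: {a,d,k,u}→{d,k,u}
  live n3: {a,d,k,u}→{d,k,u}
  live n4: {d,k,u}→{d,k,u}
  live n5: {k}→∅
  live n6: {d}→{d,k,u}
  live n7: {d,k,u}→{d,k}

Interfere edges:
  a — {d,k,u}
  d — {a,g,k,q,u}
  g — {d,k}
  k — {a,d,g,q,u}
  q — {d,k,u}
  u — {a,d,k,q}

N(u) = ["a", "d", "k", "q"]

Answer: ["a", "d", "k", "q"]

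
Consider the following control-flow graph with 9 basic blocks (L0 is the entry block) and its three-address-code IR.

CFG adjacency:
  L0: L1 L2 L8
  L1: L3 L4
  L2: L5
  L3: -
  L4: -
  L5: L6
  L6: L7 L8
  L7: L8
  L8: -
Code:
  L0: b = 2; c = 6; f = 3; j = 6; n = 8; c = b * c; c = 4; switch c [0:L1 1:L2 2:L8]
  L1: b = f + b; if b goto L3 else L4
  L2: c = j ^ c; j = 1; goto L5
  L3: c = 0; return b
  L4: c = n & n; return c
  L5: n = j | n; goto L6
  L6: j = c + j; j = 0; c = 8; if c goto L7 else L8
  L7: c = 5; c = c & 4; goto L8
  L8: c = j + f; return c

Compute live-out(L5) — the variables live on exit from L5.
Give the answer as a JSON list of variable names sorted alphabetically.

Answer: ["c", "f", "j"]

Working:
def/use:
  L0: def={b,c,f,j,n} ue=∅
  L1: def={b} ue={b,f}
  L2: def={c,j} ue={c,j}
  L3: def={c} ue={b}
  L4: def={c} ue={n}
  L5: def={n} ue={j,n}
  L6: def={c,j} ue={c,j}
  L7: def={c} ue=∅
  L8: def={c} ue={f,j}

Liveness:
  L0 li=∅ lo={b,c,f,j,n}
  L1 li={b,f,n} lo={b,n}
  L2 li={c,f,j,n} lo={c,f,j,n}
  L3 li={b} lo=∅
  L4 li={n} lo=∅
  L5 li={c,f,j,n} lo={c,f,j}
  L6 li={c,f,j} lo={f,j}
  L7 li={f,j} lo={f,j}
  L8 li={f,j} lo=∅

live-out(L5) = ["c", "f", "j"]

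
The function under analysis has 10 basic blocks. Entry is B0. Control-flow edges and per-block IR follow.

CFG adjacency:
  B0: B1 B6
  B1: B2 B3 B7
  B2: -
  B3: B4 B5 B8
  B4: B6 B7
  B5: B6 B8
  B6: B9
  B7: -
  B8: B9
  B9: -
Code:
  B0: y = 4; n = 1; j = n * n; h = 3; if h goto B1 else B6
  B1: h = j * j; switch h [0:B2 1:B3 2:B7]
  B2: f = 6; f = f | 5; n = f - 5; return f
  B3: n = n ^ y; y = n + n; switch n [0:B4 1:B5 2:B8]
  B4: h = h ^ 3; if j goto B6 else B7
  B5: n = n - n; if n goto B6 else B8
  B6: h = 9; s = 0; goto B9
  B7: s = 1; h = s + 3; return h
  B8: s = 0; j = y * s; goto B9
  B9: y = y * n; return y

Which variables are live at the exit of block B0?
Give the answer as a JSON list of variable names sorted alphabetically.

Answer: ["j", "n", "y"]

Derivation:
Block summaries:
  B0: {h,j,n,y} / ∅
  B1: {h} / {j}
  B2: {f,n} / ∅
  B3: {n,y} / {n,y}
  B4: {h} / {h,j}
  B5: {n} / {n}
  B6: {h,s} / ∅
  B7: {h,s} / ∅
  B8: {j,s} / {y}
  B9: {y} / {n,y}

Liveness:
  B0: in=∅ out={j,n,y}
  B1: in={j,n,y} out={h,j,n,y}
  B2: in=∅ out=∅
  B3: in={h,j,n,y} out={h,j,n,y}
  B4: in={h,j,n,y} out={n,y}
  B5: in={n,y} out={n,y}
  B6: in={n,y} out={n,y}
  B7: in=∅ out=∅
  B8: in={n,y} out={n,y}
  B9: in={n,y} out=∅

live-out(B0) = ["j", "n", "y"]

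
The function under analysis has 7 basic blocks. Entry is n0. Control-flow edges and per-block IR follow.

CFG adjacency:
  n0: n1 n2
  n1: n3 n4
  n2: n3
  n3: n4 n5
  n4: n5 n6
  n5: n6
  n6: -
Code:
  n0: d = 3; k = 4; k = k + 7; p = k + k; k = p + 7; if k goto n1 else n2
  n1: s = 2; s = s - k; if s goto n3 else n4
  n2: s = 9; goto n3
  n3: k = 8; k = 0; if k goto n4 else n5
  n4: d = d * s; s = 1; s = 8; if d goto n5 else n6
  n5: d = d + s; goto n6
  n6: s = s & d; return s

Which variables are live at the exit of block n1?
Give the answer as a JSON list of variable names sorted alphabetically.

Answer: ["d", "s"]

Analysis:
Block summaries:
  n0: def={d,k,p} ue=∅
  n1: def={s} ue={k}
  n2: def={s} ue=∅
  n3: def={k} ue=∅
  n4: def={d,s} ue={d,s}
  n5: def={d} ue={d,s}
  n6: def={s} ue={d,s}

Live sets:
  n0: in=∅ out={d,k}
  n1: in={d,k} out={d,s}
  n2: in={d} out={d,s}
  n3: in={d,s} out={d,s}
  n4: in={d,s} out={d,s}
  n5: in={d,s} out={d,s}
  n6: in={d,s} out=∅

live-out(n1) = ["d", "s"]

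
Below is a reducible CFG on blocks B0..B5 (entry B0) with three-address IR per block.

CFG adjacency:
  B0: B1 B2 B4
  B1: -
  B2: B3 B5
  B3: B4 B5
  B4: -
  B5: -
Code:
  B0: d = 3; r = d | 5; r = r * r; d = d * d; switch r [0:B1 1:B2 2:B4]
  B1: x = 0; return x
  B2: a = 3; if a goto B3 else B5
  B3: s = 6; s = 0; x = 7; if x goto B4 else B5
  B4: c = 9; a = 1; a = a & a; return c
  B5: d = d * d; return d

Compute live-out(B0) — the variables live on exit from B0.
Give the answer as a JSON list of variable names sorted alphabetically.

Answer: ["d"]

Derivation:
def/use:
  B0: def={d,r} ue=∅
  B1: def={x} ue=∅
  B2: def={a} ue=∅
  B3: def={s,x} ue=∅
  B4: def={a,c} ue=∅
  B5: def={d} ue={d}

Backward fixpoint:
  B0 li=∅ lo={d}
  B1 li=∅ lo=∅
  B2 li={d} lo={d}
  B3 li={d} lo={d}
  B4 li=∅ lo=∅
  B5 li={d} lo=∅

live-out(B0) = ["d"]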